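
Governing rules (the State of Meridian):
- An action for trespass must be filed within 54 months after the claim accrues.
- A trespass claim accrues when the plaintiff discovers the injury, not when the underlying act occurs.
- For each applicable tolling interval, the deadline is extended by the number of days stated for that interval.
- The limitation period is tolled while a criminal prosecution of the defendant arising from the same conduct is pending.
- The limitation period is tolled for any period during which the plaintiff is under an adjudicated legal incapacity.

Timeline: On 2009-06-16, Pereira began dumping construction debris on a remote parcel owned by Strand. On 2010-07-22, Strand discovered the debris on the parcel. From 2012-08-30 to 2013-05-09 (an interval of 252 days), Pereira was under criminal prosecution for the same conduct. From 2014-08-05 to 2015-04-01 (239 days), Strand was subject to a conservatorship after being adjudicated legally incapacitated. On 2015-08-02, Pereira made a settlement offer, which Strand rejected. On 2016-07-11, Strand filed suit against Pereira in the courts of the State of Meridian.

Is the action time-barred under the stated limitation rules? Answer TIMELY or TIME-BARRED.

Accrual is tied to discovery, so the period began on 2010-07-22 rather than on 2009-06-16 when the act occurred.
Adding the 54 months base period to 2010-07-22 gives a deadline of 2015-01-22, before any tolling.
The period was tolled for 252 days by the pending criminal prosecution (2012-08-30 to 2013-05-09), pushing the deadline to 2015-10-01.
The period was tolled for 239 days by the plaintiff's legal incapacity (2014-08-05 to 2015-04-01), pushing the deadline to 2016-05-27.
The other events in the timeline have no effect on the limitation period under the stated rules.
The 2016-07-11 filing falls after the 2016-05-27 deadline; the claim is time-barred.

TIME-BARRED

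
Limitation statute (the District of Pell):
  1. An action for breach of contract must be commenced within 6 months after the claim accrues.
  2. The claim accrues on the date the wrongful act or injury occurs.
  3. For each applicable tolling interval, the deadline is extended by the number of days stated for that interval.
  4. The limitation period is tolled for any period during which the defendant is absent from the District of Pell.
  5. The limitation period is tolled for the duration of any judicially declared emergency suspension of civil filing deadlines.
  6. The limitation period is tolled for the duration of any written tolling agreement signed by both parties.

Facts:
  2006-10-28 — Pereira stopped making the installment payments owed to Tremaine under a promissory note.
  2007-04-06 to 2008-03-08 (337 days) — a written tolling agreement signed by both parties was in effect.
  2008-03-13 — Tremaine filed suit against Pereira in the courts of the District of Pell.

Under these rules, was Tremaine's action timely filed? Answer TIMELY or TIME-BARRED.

TIMELY

The claim accrued on 2006-10-28, when the wrongful act occurred.
6 months from 2006-10-28 is 2007-04-28.
Because the written tolling agreement ran from 2007-04-06 to 2008-03-08, the deadline is extended by 337 days to 2008-03-30.
The 2008-03-13 filing precedes the 2008-03-30 deadline; the claim is timely.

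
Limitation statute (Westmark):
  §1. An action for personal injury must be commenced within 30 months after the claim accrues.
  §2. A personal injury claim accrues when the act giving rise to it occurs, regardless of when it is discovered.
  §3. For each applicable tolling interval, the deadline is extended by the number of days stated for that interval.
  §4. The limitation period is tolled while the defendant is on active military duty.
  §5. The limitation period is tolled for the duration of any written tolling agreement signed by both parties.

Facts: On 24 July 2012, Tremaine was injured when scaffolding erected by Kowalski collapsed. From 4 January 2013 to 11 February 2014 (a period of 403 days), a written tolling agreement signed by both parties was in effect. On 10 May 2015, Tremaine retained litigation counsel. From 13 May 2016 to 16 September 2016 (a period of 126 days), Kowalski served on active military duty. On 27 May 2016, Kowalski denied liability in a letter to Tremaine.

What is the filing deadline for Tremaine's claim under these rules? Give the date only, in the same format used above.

The claim accrued on 24 July 2012, when the wrongful act occurred.
Adding the 30 months base period to 24 July 2012 gives a deadline of 24 January 2015, before any tolling.
The period was tolled for 403 days by the written tolling agreement (4 January 2013 to 11 February 2014), pushing the deadline to 2 March 2016.
By the time the defendant's active military service began on 13 May 2016, the limitation period had already expired on 2 March 2016; that interval cannot revive it.
None of the other events listed affects the running of the period under the stated rules.

2 March 2016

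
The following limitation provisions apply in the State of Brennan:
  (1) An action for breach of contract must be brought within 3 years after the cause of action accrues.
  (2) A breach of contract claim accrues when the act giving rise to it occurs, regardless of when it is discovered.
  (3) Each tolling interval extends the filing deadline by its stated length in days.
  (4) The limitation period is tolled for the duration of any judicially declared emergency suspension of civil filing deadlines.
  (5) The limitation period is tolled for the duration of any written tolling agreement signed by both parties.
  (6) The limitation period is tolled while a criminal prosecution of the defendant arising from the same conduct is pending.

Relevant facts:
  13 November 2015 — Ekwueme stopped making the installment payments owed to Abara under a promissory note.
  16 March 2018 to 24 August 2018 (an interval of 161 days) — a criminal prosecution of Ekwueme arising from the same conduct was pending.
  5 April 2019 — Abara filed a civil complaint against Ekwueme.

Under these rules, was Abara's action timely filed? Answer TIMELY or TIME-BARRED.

The claim accrued on 13 November 2015, when the wrongful act occurred.
Adding the 3 years base period to 13 November 2015 gives a deadline of 13 November 2018, before any tolling.
The pending criminal prosecution from 16 March 2018 to 24 August 2018 tolled the period for 161 days, extending the deadline to 23 April 2019.
The 5 April 2019 filing precedes the 23 April 2019 deadline; the claim is timely.

TIMELY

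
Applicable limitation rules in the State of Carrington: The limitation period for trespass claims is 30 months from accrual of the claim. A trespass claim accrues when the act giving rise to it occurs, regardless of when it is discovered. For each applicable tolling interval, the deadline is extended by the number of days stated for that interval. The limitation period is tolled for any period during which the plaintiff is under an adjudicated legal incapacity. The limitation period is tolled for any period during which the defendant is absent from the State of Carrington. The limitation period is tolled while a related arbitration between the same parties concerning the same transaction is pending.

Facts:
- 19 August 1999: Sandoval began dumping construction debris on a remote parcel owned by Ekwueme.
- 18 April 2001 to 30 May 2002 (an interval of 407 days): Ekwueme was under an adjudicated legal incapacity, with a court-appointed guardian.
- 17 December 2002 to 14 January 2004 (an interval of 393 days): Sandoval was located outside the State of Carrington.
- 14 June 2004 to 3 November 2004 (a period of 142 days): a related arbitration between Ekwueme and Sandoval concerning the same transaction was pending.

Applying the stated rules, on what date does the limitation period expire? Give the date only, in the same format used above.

29 April 2004

The claim accrued on 19 August 1999, when the wrongful act occurred.
The untolled deadline — 30 months after 19 August 1999 — is 19 February 2002.
The period was tolled for 407 days by the plaintiff's legal incapacity (18 April 2001 to 30 May 2002), pushing the deadline to 2 April 2003.
The period was tolled for 393 days by the defendant's absence from the jurisdiction (17 December 2002 to 14 January 2004), pushing the deadline to 29 April 2004.
The pending related arbitration starting 14 June 2004 came too late — the period had run on 29 April 2004 — and so does not extend the deadline.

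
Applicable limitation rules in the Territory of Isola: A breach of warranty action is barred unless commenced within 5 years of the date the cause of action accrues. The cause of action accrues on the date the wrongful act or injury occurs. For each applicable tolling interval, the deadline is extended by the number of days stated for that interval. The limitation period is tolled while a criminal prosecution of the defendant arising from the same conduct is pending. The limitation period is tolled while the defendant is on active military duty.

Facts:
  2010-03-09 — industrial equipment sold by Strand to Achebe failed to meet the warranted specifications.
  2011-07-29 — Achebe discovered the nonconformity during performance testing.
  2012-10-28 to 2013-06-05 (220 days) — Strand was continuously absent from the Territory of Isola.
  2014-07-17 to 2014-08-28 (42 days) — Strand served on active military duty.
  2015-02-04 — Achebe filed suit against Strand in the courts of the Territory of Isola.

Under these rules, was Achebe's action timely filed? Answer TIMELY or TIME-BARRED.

Because the rule ties accrual to occurrence, the claim accrued on 2010-03-09, not on the 2011-07-29 discovery date.
Adding the 5 years base period to 2010-03-09 gives a deadline of 2015-03-09, before any tolling.
The period was tolled for 42 days by the defendant's active military service (2014-07-17 to 2014-08-28), pushing the deadline to 2015-04-20.
No stated provision tolls the period for the defendant's absence, so the interval from 2012-10-28 to 2013-06-05 has no effect on the deadline.
The 2015-02-04 filing precedes the 2015-04-20 deadline; the claim is timely.

TIMELY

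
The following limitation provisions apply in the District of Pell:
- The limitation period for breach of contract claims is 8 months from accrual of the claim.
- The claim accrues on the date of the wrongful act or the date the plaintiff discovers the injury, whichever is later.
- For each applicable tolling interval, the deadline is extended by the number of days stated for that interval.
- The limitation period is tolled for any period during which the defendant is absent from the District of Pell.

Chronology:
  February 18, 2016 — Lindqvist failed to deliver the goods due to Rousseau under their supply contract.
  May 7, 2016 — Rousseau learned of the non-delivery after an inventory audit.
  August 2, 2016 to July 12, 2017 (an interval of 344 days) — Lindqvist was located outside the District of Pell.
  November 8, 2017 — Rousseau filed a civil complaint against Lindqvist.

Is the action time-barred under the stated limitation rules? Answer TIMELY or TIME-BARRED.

Because discovery on May 7, 2016 post-dates the February 18, 2016 act, accrual under the later-of rule falls on May 7, 2016.
The untolled deadline — 8 months after May 7, 2016 — is January 7, 2017.
The defendant's absence from the jurisdiction from August 2, 2016 to July 12, 2017 tolled the period for 344 days, extending the deadline to December 17, 2017.
The November 8, 2017 filing precedes the December 17, 2017 deadline; the claim is timely.

TIMELY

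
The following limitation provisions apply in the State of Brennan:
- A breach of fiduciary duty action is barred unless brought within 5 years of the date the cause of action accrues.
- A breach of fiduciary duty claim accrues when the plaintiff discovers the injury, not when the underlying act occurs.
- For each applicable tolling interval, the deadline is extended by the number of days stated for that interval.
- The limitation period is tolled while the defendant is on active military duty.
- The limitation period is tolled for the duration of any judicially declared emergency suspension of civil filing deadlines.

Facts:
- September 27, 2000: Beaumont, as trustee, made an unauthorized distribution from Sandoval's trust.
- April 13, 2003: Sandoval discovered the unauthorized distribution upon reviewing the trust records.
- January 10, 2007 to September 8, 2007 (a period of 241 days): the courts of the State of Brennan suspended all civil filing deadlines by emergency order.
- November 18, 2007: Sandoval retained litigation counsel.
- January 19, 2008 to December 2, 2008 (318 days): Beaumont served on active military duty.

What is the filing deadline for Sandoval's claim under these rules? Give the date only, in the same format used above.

October 24, 2009

The claim did not accrue until Sandoval discovered the injury on April 13, 2003; the September 27, 2000 act date does not start the clock under the stated rule.
Adding the 5 years base period to April 13, 2003 gives a deadline of April 13, 2008, before any tolling.
Because the emergency suspension of filing deadlines ran from January 10, 2007 to September 8, 2007, the deadline is extended by 241 days to December 10, 2008.
Because the defendant's active military service ran from January 19, 2008 to December 2, 2008, the deadline is extended by 318 days to October 24, 2009.
None of the other events listed affects the running of the period under the stated rules.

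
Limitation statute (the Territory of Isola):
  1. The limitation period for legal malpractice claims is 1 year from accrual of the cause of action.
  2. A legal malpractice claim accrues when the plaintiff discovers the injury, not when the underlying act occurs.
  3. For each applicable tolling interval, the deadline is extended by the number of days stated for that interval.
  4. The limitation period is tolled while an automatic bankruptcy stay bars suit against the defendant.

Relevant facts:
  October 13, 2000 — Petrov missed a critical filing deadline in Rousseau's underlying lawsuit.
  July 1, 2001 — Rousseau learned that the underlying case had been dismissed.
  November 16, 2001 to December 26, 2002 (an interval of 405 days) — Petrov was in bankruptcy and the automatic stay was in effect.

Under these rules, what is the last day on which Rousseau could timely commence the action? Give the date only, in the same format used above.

August 10, 2003

Accrual is tied to discovery, so the period began on July 1, 2001 rather than on October 13, 2000 when the act occurred.
The untolled deadline — 1 year after July 1, 2001 — is July 1, 2002.
The period was tolled for 405 days by the automatic bankruptcy stay (November 16, 2001 to December 26, 2002), pushing the deadline to August 10, 2003.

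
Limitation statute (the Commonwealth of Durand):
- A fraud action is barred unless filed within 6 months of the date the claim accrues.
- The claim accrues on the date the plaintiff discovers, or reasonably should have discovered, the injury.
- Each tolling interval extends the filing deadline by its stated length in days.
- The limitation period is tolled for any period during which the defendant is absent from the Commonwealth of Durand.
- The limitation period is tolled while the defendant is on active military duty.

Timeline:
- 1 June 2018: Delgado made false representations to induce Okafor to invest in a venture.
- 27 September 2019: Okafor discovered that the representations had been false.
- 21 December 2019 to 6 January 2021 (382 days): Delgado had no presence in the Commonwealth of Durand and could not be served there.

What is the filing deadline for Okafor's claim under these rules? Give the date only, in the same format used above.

13 April 2021

Accrual is tied to discovery, so the period began on 27 September 2019 rather than on 1 June 2018 when the act occurred.
6 months from 27 September 2019 is 27 March 2020.
The period was tolled for 382 days by the defendant's absence from the jurisdiction (21 December 2019 to 6 January 2021), pushing the deadline to 13 April 2021.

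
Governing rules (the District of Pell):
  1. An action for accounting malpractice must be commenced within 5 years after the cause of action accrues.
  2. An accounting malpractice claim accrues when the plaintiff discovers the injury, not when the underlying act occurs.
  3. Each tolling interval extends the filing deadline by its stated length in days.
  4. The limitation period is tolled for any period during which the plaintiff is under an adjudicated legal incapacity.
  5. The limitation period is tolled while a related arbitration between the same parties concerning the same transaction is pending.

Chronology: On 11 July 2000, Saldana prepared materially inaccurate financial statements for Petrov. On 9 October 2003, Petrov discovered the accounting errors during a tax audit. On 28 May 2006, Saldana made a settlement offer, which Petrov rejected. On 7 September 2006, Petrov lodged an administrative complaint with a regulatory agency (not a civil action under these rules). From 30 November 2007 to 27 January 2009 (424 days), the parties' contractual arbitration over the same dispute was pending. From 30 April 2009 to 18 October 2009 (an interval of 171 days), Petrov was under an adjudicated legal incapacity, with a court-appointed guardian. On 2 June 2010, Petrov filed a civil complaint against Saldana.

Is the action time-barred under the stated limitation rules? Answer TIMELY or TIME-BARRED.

TIME-BARRED

Under the discovery rule, the claim accrued on 9 October 2003, when Petrov discovered the injury — not on the 11 July 2000 date of the underlying act.
Adding the 5 years base period to 9 October 2003 gives a deadline of 9 October 2008, before any tolling.
The pending related arbitration from 30 November 2007 to 27 January 2009 tolled the period for 424 days, extending the deadline to 7 December 2009.
The plaintiff's legal incapacity from 30 April 2009 to 18 October 2009 tolled the period for 171 days, extending the deadline to 27 May 2010.
The other events in the timeline have no effect on the limitation period under the stated rules.
The 2 June 2010 filing falls after the 27 May 2010 deadline; the claim is time-barred.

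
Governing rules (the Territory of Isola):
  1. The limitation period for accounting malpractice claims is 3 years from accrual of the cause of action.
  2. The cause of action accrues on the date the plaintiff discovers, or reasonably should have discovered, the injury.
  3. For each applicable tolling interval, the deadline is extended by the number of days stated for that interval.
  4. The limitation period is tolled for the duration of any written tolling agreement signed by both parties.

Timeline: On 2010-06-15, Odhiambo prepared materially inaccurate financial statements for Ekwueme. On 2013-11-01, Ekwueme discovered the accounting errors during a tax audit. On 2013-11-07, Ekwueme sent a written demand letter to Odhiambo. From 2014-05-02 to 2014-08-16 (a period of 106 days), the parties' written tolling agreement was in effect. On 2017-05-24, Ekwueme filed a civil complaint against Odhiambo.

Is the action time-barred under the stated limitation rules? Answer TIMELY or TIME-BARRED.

The claim did not accrue until Ekwueme discovered the injury on 2013-11-01; the 2010-06-15 act date does not start the clock under the stated rule.
3 years from 2013-11-01 is 2016-11-01.
The period was tolled for 106 days by the written tolling agreement (2014-05-02 to 2014-08-16), pushing the deadline to 2017-02-15.
None of the other events listed affects the running of the period under the stated rules.
The 2017-05-24 filing falls after the 2017-02-15 deadline; the claim is time-barred.

TIME-BARRED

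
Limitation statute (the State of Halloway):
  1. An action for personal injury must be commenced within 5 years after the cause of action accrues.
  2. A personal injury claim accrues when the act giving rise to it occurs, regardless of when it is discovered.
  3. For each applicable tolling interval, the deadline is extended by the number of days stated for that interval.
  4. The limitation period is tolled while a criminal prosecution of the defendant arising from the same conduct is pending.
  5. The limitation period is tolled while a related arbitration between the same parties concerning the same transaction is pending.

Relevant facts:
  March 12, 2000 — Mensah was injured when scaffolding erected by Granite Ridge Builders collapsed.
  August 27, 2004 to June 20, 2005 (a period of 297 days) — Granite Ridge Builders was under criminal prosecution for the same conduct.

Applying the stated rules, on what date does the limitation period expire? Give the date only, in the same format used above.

The cause of action accrued on March 12, 2000, the date of the act.
5 years from March 12, 2000 is March 12, 2005.
Because the pending criminal prosecution ran from August 27, 2004 to June 20, 2005, the deadline is extended by 297 days to January 3, 2006.

January 3, 2006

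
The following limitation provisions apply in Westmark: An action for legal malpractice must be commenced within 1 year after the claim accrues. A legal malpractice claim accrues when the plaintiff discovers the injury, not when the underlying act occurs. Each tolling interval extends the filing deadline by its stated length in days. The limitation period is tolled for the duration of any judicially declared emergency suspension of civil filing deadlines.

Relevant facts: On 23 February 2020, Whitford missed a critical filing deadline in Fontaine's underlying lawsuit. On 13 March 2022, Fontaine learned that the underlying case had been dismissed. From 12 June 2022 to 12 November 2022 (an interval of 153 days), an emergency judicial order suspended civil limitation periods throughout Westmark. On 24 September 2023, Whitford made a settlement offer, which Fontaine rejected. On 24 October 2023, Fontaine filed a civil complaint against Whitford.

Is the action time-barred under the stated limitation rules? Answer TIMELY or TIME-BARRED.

The claim did not accrue until Fontaine discovered the injury on 13 March 2022; the 23 February 2020 act date does not start the clock under the stated rule.
Adding the 1 year base period to 13 March 2022 gives a deadline of 13 March 2023, before any tolling.
The emergency suspension of filing deadlines from 12 June 2022 to 12 November 2022 tolled the period for 153 days, extending the deadline to 13 August 2023.
Nothing else in the chronology tolls or restarts the period.
The 24 October 2023 filing falls after the 13 August 2023 deadline; the claim is time-barred.

TIME-BARRED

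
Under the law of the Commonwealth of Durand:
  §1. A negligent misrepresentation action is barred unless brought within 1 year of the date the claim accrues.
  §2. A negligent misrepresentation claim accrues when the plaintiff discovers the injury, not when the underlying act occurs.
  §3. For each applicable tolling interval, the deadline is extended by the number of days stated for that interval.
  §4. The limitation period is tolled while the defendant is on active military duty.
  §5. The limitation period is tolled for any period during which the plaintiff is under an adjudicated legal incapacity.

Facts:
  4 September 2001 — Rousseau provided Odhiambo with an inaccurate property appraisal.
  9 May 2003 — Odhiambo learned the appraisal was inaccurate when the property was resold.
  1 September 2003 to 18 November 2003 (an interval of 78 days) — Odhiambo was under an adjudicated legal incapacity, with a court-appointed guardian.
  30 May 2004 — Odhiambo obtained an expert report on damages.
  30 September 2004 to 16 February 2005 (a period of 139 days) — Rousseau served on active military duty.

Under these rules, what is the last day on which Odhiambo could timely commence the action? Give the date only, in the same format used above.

26 July 2004

Under the discovery rule, the claim accrued on 9 May 2003, when Odhiambo discovered the injury — not on the 4 September 2001 date of the underlying act.
1 year from 9 May 2003 is 9 May 2004.
The period was tolled for 78 days by the plaintiff's legal incapacity (1 September 2003 to 18 November 2003), pushing the deadline to 26 July 2004.
The defendant's active military service starting 30 September 2004 came too late — the period had run on 26 July 2004 — and so does not extend the deadline.
Nothing else in the chronology tolls or restarts the period.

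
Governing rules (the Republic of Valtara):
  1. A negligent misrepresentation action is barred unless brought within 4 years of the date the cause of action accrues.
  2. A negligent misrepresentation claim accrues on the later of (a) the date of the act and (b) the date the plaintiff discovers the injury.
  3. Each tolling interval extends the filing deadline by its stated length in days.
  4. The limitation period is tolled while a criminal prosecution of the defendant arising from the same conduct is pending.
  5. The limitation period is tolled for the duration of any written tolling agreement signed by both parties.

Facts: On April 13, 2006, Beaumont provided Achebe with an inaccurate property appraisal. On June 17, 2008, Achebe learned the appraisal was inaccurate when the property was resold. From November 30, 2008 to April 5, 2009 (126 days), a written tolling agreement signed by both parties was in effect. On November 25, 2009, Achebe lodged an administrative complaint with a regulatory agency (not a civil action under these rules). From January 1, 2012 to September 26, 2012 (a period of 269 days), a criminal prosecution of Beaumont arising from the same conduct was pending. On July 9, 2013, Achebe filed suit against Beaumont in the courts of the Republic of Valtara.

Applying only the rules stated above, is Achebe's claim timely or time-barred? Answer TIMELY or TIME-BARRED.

TIMELY

The claim accrued on June 17, 2008 — the later of the April 13, 2006 act and the June 17, 2008 discovery.
The untolled deadline — 4 years after June 17, 2008 — is June 17, 2012.
The period was tolled for 126 days by the written tolling agreement (November 30, 2008 to April 5, 2009), pushing the deadline to October 21, 2012.
Because the pending criminal prosecution ran from January 1, 2012 to September 26, 2012, the deadline is extended by 269 days to July 17, 2013.
The other events in the timeline have no effect on the limitation period under the stated rules.
The July 9, 2013 filing precedes the July 17, 2013 deadline; the claim is timely.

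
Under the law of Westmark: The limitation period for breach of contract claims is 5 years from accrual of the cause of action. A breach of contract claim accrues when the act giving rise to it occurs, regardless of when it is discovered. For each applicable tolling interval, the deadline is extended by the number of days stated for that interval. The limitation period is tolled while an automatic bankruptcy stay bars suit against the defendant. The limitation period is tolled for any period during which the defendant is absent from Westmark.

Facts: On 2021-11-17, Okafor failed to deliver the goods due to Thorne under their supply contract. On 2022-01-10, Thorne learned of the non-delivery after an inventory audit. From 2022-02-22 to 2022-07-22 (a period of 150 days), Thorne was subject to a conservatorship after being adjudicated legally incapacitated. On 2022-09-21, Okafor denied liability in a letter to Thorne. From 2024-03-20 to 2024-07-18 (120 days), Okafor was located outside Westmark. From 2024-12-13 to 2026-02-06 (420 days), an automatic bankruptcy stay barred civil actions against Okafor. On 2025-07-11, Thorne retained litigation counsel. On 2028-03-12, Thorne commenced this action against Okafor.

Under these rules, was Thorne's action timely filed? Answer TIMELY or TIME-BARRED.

TIMELY

Accrual is governed by the date of the act, so the period began to run on 2021-11-17; the later discovery on 2022-01-10 is irrelevant under the stated rule.
5 years from 2021-11-17 is 2026-11-17.
The period was tolled for 120 days by the defendant's absence from the jurisdiction (2024-03-20 to 2024-07-18), pushing the deadline to 2027-03-17.
Because the automatic bankruptcy stay ran from 2024-12-13 to 2026-02-06, the deadline is extended by 420 days to 2028-05-10.
Although the plaintiff's incapacity ran from 2022-02-22 to 2022-07-22, the stated rules do not make that a tolling event, so it is disregarded.
Nothing else in the chronology tolls or restarts the period.
Thorne filed on 2028-03-12, before the 2028-05-10 deadline, so the action is timely.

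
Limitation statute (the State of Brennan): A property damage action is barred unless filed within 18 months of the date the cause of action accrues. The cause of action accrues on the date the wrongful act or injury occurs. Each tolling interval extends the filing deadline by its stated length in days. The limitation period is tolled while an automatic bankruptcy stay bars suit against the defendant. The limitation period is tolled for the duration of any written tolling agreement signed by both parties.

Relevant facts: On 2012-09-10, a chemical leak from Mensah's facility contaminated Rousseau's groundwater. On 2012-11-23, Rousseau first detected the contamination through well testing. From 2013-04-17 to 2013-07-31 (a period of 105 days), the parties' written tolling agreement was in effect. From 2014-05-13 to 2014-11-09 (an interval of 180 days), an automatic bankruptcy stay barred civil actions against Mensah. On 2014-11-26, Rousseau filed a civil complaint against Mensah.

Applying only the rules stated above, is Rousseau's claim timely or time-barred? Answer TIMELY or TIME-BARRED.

TIMELY

Accrual is governed by the date of the act, so the period began to run on 2012-09-10; the later discovery on 2012-11-23 is irrelevant under the stated rule.
The untolled deadline — 18 months after 2012-09-10 — is 2014-03-10.
Because the written tolling agreement ran from 2013-04-17 to 2013-07-31, the deadline is extended by 105 days to 2014-06-23.
The automatic bankruptcy stay from 2014-05-13 to 2014-11-09 tolled the period for 180 days, extending the deadline to 2014-12-20.
Rousseau filed on 2014-11-26, before the 2014-12-20 deadline, so the action is timely.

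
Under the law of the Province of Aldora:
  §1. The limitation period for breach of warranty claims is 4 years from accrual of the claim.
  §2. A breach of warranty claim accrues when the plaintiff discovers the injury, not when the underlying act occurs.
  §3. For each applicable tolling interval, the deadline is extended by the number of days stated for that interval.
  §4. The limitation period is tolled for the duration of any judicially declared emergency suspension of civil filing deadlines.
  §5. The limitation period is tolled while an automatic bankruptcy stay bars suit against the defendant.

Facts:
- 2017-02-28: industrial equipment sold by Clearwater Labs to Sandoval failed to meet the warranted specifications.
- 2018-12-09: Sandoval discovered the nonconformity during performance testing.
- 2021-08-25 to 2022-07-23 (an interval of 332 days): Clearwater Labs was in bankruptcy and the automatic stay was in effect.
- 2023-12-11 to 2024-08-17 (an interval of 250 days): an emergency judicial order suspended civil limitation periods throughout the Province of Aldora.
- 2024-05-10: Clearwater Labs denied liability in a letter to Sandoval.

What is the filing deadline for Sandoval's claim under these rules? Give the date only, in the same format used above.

2023-11-06

The claim did not accrue until Sandoval discovered the injury on 2018-12-09; the 2017-02-28 act date does not start the clock under the stated rule.
Adding the 4 years base period to 2018-12-09 gives a deadline of 2022-12-09, before any tolling.
The period was tolled for 332 days by the automatic bankruptcy stay (2021-08-25 to 2022-07-23), pushing the deadline to 2023-11-06.
By the time the emergency suspension of filing deadlines began on 2023-12-11, the limitation period had already expired on 2023-11-06; that interval cannot revive it.
Nothing else in the chronology tolls or restarts the period.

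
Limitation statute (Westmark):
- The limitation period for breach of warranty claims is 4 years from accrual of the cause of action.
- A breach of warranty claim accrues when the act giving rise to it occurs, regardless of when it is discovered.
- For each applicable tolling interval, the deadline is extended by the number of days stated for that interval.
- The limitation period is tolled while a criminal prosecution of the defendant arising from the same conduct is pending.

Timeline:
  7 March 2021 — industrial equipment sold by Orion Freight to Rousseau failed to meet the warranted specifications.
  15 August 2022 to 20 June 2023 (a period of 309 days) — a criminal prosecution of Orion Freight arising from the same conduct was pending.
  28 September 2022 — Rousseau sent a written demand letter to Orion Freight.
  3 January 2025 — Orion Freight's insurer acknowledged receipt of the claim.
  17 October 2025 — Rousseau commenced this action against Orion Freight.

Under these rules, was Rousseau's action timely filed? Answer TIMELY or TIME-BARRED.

TIMELY

The limitation period began to run on 7 March 2021.
Adding the 4 years base period to 7 March 2021 gives a deadline of 7 March 2025, before any tolling.
The pending criminal prosecution from 15 August 2022 to 20 June 2023 tolled the period for 309 days, extending the deadline to 10 January 2026.
None of the other events listed affects the running of the period under the stated rules.
Rousseau filed on 17 October 2025, before the 10 January 2026 deadline, so the action is timely.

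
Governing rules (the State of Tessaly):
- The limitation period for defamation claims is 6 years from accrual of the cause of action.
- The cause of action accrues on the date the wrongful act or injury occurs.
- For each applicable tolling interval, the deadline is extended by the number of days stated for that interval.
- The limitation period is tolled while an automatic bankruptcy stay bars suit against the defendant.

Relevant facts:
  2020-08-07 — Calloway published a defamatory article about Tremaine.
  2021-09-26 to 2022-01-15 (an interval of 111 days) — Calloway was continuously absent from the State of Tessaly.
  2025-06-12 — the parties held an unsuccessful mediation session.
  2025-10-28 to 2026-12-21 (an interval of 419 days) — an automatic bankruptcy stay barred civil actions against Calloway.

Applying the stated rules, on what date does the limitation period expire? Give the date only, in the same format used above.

2027-09-30

The cause of action accrued on 2020-08-07, the date of the act.
6 years from 2020-08-07 is 2026-08-07.
The period was tolled for 419 days by the automatic bankruptcy stay (2025-10-28 to 2026-12-21), pushing the deadline to 2027-09-30.
Although the defendant's absence ran from 2021-09-26 to 2022-01-15, the stated rules do not make that a tolling event, so it is disregarded.
None of the other events listed affects the running of the period under the stated rules.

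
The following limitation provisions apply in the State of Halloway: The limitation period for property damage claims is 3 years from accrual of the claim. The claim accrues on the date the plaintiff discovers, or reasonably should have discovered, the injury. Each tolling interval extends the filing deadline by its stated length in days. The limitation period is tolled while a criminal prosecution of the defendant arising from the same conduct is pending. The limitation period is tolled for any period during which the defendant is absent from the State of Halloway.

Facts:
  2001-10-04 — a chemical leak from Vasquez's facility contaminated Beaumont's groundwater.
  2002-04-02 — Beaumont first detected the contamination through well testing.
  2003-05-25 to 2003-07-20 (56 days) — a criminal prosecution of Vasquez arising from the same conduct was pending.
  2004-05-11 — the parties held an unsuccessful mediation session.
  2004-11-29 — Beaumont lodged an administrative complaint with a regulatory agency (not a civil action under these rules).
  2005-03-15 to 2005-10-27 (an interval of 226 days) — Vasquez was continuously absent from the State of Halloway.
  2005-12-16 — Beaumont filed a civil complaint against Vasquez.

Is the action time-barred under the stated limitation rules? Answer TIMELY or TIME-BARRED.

TIMELY

The claim did not accrue until Beaumont discovered the injury on 2002-04-02; the 2001-10-04 act date does not start the clock under the stated rule.
3 years from 2002-04-02 is 2005-04-02.
Because the pending criminal prosecution ran from 2003-05-25 to 2003-07-20, the deadline is extended by 56 days to 2005-05-28.
Because the defendant's absence from the jurisdiction ran from 2005-03-15 to 2005-10-27, the deadline is extended by 226 days to 2006-01-09.
The other events in the timeline have no effect on the limitation period under the stated rules.
The 2005-12-16 filing precedes the 2006-01-09 deadline; the claim is timely.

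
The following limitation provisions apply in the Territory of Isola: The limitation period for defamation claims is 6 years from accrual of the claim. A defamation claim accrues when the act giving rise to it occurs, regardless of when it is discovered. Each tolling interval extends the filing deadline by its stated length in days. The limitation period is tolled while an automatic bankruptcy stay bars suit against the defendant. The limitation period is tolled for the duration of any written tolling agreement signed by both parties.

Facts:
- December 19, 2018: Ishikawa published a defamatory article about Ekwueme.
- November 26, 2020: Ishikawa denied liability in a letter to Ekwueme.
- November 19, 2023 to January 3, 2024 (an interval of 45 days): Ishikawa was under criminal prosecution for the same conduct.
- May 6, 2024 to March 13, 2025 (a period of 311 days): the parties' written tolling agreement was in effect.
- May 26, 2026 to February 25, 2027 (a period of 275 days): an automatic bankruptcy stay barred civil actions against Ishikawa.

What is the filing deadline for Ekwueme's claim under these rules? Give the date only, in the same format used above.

The limitation period began to run on December 19, 2018.
6 years from December 19, 2018 is December 19, 2024.
The written tolling agreement from May 6, 2024 to March 13, 2025 tolled the period for 311 days, extending the deadline to October 26, 2025.
The automatic bankruptcy stay from May 26, 2026 to February 25, 2027 began after the period had already run on October 26, 2025, so it has no tolling effect.
The pending criminal prosecution from November 19, 2023 to January 3, 2024 does not toll the period, because no stated rule makes a criminal prosecution a tolling event.
The other events in the timeline have no effect on the limitation period under the stated rules.

October 26, 2025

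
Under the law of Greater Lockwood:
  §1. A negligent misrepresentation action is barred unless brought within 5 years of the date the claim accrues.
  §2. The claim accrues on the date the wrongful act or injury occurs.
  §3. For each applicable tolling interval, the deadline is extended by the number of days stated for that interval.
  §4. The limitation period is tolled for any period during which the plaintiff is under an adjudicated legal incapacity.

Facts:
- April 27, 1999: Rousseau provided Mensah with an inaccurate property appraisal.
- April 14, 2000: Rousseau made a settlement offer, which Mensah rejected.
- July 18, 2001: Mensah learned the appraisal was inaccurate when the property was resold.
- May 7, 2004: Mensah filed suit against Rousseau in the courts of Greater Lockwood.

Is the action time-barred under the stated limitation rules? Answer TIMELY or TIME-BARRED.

TIME-BARRED

Because the rule ties accrual to occurrence, the claim accrued on April 27, 1999, not on the July 18, 2001 discovery date.
Adding the 5 years base period to April 27, 1999 gives a deadline of April 27, 2004, before any tolling.
None of the other events listed affects the running of the period under the stated rules.
Filing on May 7, 2004 missed the April 27, 2004 deadline — the action is time-barred.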